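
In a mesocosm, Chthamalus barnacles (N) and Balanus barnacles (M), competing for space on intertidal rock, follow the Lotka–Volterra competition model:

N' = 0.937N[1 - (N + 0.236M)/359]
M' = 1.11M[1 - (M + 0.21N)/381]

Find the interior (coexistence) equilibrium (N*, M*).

N* ≈ 283, M* ≈ 322

Setting both brackets to zero gives the nullclines N + 0.236M = 359 and 0.21N + M = 381.
Substituting M = 381 - 0.21N into the first: N(1 - 0.236·0.21) = 359 - 0.236·381.
So N* = 269/0.95 = 283, and then M* = 381 - 0.21·283 = 322.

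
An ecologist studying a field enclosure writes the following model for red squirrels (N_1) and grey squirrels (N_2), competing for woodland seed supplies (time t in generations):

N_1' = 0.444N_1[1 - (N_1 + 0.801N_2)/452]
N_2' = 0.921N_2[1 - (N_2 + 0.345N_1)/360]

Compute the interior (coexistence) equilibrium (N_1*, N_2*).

N_1* ≈ 226, N_2* ≈ 282

Setting both brackets to zero gives the nullclines N_1 + 0.801N_2 = 452 and 0.345N_1 + N_2 = 360.
Substituting N_2 = 360 - 0.345N_1 into the first: N_1(1 - 0.801·0.345) = 452 - 0.801·360.
So N_1* = 164/0.724 = 226, and then N_2* = 360 - 0.345·226 = 282.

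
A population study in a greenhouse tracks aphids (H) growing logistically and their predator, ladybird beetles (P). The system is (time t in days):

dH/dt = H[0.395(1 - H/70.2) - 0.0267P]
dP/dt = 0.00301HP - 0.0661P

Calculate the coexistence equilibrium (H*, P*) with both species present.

From dP/dt = 0 with P > 0: 0.00301H* = 0.0661, so H* = 22.
Substitute into dH/dt = 0: 0.395(1 - 22/70.2) = 0.0267P*.
The bracket is 0.687, giving P* = 0.271/0.0267 = 10.2.

H* ≈ 22, P* ≈ 10.2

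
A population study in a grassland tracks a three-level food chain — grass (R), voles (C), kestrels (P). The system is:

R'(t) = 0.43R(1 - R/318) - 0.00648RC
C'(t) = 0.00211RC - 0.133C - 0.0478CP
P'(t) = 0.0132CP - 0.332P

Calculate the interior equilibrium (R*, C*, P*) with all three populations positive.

R* ≈ 197, C* ≈ 25.2, P* ≈ 5.93

From dP/dt = 0: 0.0132C* = 0.332, so C* = 25.2.
From dR/dt = 0: 0.43(1 - R*/318) = 0.00648·25.2, giving R* = 318·(1 - 0.379) = 197.
From dC/dt = 0: 0.00211·197 - 0.133 = 0.0478P*, so P* = 0.284/0.0478 = 5.93.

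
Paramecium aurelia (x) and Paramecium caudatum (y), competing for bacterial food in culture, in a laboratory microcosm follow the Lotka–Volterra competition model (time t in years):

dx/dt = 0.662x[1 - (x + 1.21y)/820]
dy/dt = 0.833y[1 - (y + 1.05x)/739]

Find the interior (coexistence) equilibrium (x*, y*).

Setting both brackets to zero gives the nullclines x + 1.21y = 820 and 1.05x + y = 739.
Substituting y = 739 - 1.05x into the first: x(1 - 1.21·1.05) = 820 - 1.21·739.
So x* = -74.2/-0.27 = 274, and then y* = 739 - 1.05·274 = 451.

x* ≈ 274, y* ≈ 451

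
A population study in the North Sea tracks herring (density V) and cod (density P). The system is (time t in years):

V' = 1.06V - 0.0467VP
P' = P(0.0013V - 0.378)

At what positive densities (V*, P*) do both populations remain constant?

V* ≈ 291, P* ≈ 22.7

Set dP/dt = 0 with P > 0: 0.0013V - 0.378 = 0, so V* = 0.378/0.0013 = 291.
Set dV/dt = 0 with V > 0: 1.06 - 0.0467P = 0, so P* = 1.06/0.0467 = 22.7.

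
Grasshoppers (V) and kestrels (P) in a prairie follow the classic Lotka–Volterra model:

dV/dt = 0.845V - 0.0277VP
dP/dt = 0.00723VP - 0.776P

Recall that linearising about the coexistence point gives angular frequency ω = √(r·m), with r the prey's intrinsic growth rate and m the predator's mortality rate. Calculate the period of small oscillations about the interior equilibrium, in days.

T ≈ 7.76 days

Here r = 0.845 and m = 0.776, so r·m = 0.656.
ω = √0.656 = 0.81 per day, hence T = 2π/ω ≈ 7.76 days.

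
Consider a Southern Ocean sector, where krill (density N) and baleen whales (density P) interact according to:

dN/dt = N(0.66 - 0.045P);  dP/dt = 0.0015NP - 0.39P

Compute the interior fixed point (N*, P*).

Set dP/dt = 0 with P > 0: 0.0015N - 0.39 = 0, so N* = 0.39/0.0015 = 260.
Set dN/dt = 0 with N > 0: 0.66 - 0.045P = 0, so P* = 0.66/0.045 = 14.7.

N* ≈ 260, P* ≈ 14.7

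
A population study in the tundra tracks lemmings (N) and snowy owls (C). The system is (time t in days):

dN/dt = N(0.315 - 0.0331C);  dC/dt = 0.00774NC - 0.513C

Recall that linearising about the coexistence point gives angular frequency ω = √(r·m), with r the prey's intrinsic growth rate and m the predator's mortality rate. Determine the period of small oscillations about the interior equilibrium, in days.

T ≈ 15.6 days

Here r = 0.315 and m = 0.513, so r·m = 0.162.
ω = √0.162 = 0.402 per day, hence T = 2π/ω ≈ 15.6 days.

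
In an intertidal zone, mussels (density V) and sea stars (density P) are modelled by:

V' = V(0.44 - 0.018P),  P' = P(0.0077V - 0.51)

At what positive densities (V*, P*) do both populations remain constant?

Set dP/dt = 0 with P > 0: 0.0077V - 0.51 = 0, so V* = 0.51/0.0077 = 66.2.
Set dV/dt = 0 with V > 0: 0.44 - 0.018P = 0, so P* = 0.44/0.018 = 24.4.

V* ≈ 66.2, P* ≈ 24.4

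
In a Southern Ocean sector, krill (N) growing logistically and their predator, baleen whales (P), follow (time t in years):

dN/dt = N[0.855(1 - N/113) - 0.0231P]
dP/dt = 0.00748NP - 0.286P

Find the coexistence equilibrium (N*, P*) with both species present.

N* ≈ 38.2, P* ≈ 24.5

From dP/dt = 0 with P > 0: 0.00748N* = 0.286, so N* = 38.2.
Substitute into dN/dt = 0: 0.855(1 - 38.2/113) = 0.0231P*.
The bracket is 0.662, giving P* = 0.566/0.0231 = 24.5.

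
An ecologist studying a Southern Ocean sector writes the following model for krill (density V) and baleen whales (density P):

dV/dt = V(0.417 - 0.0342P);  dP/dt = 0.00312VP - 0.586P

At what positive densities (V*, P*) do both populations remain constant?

V* ≈ 188, P* ≈ 12.2

Set dP/dt = 0 with P > 0: 0.00312V - 0.586 = 0, so V* = 0.586/0.00312 = 188.
Set dV/dt = 0 with V > 0: 0.417 - 0.0342P = 0, so P* = 0.417/0.0342 = 12.2.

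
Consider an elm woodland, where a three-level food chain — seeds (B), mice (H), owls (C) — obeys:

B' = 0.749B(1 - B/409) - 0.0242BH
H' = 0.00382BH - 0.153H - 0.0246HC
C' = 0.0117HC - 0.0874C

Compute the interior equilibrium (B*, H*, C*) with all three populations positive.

B* ≈ 310, H* ≈ 7.47, C* ≈ 42

From dC/dt = 0: 0.0117H* = 0.0874, so H* = 7.47.
From dB/dt = 0: 0.749(1 - B*/409) = 0.0242·7.47, giving B* = 409·(1 - 0.241) = 310.
From dH/dt = 0: 0.00382·310 - 0.153 = 0.0246C*, so C* = 1.03/0.0246 = 42.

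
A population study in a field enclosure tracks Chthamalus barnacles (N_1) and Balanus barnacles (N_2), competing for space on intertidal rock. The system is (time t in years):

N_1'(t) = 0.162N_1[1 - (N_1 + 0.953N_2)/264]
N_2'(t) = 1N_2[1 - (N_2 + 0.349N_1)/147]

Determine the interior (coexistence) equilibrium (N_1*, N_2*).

Setting both brackets to zero gives the nullclines N_1 + 0.953N_2 = 264 and 0.349N_1 + N_2 = 147.
Substituting N_2 = 147 - 0.349N_1 into the first: N_1(1 - 0.953·0.349) = 264 - 0.953·147.
So N_1* = 124/0.667 = 186, and then N_2* = 147 - 0.349·186 = 82.2.

N_1* ≈ 186, N_2* ≈ 82.2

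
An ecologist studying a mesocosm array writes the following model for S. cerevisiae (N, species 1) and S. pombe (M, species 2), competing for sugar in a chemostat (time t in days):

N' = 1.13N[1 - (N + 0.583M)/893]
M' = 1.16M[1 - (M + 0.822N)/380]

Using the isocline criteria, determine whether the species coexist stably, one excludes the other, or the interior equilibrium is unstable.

species 1 excludes species 2

Compare the nullcline intercepts: K1/α12 = 893/0.583 = 1530 > K2 = 380; K2/α21 = 380/0.822 = 462 < K1 = 893.
Since the inequalities point opposite ways, species 1 can invade but species 2 cannot.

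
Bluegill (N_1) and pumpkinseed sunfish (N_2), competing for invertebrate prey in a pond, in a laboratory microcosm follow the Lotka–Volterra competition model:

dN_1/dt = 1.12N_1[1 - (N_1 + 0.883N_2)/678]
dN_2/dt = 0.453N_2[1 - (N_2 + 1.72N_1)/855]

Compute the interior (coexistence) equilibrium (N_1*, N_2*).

N_1* ≈ 148, N_2* ≈ 600

Setting both brackets to zero gives the nullclines N_1 + 0.883N_2 = 678 and 1.72N_1 + N_2 = 855.
Substituting N_2 = 855 - 1.72N_1 into the first: N_1(1 - 0.883·1.72) = 678 - 0.883·855.
So N_1* = -77/-0.519 = 148, and then N_2* = 855 - 1.72·148 = 600.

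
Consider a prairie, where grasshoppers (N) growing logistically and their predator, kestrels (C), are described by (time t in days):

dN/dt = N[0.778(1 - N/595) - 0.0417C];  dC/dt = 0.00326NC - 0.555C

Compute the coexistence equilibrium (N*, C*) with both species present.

N* ≈ 170, C* ≈ 13.3

From dC/dt = 0 with C > 0: 0.00326N* = 0.555, so N* = 170.
Substitute into dN/dt = 0: 0.778(1 - 170/595) = 0.0417C*.
The bracket is 0.714, giving C* = 0.555/0.0417 = 13.3.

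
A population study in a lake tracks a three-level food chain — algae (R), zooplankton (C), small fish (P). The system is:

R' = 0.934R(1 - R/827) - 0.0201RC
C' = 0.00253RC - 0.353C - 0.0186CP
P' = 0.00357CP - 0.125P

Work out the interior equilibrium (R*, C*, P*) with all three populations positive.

R* ≈ 204, C* ≈ 35, P* ≈ 8.75

From dP/dt = 0: 0.00357C* = 0.125, so C* = 35.
From dR/dt = 0: 0.934(1 - R*/827) = 0.0201·35, giving R* = 827·(1 - 0.754) = 204.
From dC/dt = 0: 0.00253·204 - 0.353 = 0.0186P*, so P* = 0.163/0.0186 = 8.75.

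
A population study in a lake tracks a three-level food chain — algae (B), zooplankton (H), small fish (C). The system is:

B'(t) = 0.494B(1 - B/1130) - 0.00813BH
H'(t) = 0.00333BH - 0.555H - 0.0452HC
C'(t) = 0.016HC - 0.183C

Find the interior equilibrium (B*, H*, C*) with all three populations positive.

From dC/dt = 0: 0.016H* = 0.183, so H* = 11.4.
From dB/dt = 0: 0.494(1 - B*/1130) = 0.00813·11.4, giving B* = 1130·(1 - 0.188) = 917.
From dH/dt = 0: 0.00333·917 - 0.555 = 0.0452C*, so C* = 2.5/0.0452 = 55.3.

B* ≈ 917, H* ≈ 11.4, C* ≈ 55.3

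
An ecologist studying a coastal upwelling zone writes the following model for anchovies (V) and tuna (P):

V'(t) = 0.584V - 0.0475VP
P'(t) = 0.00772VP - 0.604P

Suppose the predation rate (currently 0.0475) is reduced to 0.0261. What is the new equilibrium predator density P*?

At the interior fixed point, setting dV/dt = 0 with V > 0 fixes P* = (prey growth rate)/(VP coefficient) — independent of the other coefficients.
With the change, P* = 0.584/0.0261 = 22.4; it rises from 12.3.

P* ≈ 22.4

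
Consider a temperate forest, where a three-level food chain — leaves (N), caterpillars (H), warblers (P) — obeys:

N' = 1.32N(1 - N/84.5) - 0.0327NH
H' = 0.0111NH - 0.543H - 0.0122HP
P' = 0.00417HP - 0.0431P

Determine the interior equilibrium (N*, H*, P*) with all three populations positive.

N* ≈ 62.9, H* ≈ 10.3, P* ≈ 12.7

From dP/dt = 0: 0.00417H* = 0.0431, so H* = 10.3.
From dN/dt = 0: 1.32(1 - N*/84.5) = 0.0327·10.3, giving N* = 84.5·(1 - 0.256) = 62.9.
From dH/dt = 0: 0.0111·62.9 - 0.543 = 0.0122P*, so P* = 0.155/0.0122 = 12.7.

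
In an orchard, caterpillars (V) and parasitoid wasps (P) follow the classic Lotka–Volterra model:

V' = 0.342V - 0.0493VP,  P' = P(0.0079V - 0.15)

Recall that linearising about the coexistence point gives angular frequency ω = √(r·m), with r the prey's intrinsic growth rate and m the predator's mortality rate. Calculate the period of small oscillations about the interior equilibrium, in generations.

T ≈ 27.7 generations

Here r = 0.342 and m = 0.15, so r·m = 0.0513.
ω = √0.0513 = 0.226 per generation, hence T = 2π/ω ≈ 27.7 generations.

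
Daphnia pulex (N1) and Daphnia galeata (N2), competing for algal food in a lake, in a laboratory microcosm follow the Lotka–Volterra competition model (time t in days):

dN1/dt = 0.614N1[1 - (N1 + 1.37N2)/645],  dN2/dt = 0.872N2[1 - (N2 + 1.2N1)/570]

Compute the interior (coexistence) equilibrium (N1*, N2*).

N1* ≈ 211, N2* ≈ 317

Setting both brackets to zero gives the nullclines N1 + 1.37N2 = 645 and 1.2N1 + N2 = 570.
Substituting N2 = 570 - 1.2N1 into the first: N1(1 - 1.37·1.2) = 645 - 1.37·570.
So N1* = -136/-0.644 = 211, and then N2* = 570 - 1.2·211 = 317.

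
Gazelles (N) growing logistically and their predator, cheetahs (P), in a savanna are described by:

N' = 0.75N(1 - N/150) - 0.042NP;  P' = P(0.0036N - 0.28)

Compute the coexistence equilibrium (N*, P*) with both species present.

N* ≈ 77.8, P* ≈ 8.6

From dP/dt = 0 with P > 0: 0.0036N* = 0.28, so N* = 77.8.
Substitute into dN/dt = 0: 0.75(1 - 77.8/150) = 0.042P*.
The bracket is 0.481, giving P* = 0.361/0.042 = 8.6.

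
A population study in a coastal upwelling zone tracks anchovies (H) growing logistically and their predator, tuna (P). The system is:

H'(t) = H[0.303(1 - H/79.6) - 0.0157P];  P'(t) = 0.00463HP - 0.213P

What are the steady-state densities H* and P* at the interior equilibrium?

H* ≈ 46, P* ≈ 8.15

From dP/dt = 0 with P > 0: 0.00463H* = 0.213, so H* = 46.
Substitute into dH/dt = 0: 0.303(1 - 46/79.6) = 0.0157P*.
The bracket is 0.422, giving P* = 0.128/0.0157 = 8.15.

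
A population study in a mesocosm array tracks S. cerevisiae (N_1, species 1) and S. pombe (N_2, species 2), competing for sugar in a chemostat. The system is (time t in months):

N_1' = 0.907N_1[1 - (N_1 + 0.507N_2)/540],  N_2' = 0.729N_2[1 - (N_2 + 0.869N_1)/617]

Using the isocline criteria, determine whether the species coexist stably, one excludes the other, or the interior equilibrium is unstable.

stable coexistence

Compare the nullcline intercepts: K1/α12 = 540/0.507 = 1070 > K2 = 617; K2/α21 = 617/0.869 = 710 > K1 = 540.
Since both inequalities hold, each species can invade when rare, so the interior equilibrium is stable.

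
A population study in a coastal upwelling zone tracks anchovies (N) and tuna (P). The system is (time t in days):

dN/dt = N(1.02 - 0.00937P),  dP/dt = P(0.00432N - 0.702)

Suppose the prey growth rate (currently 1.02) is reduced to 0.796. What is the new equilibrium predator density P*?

At the interior fixed point, setting dN/dt = 0 with N > 0 fixes P* = (prey growth rate)/(NP coefficient) — independent of the other coefficients.
With the change, P* = 0.796/0.00937 = 85; it falls from 109.

P* ≈ 85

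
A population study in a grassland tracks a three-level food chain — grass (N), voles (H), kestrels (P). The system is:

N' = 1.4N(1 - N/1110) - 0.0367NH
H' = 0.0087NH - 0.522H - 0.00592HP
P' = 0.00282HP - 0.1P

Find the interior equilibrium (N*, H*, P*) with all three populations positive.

From dP/dt = 0: 0.00282H* = 0.1, so H* = 35.5.
From dN/dt = 0: 1.4(1 - N*/1110) = 0.0367·35.5, giving N* = 1110·(1 - 0.93) = 78.2.
From dH/dt = 0: 0.0087·78.2 - 0.522 = 0.00592P*, so P* = 0.158/0.00592 = 26.7.

N* ≈ 78.2, H* ≈ 35.5, P* ≈ 26.7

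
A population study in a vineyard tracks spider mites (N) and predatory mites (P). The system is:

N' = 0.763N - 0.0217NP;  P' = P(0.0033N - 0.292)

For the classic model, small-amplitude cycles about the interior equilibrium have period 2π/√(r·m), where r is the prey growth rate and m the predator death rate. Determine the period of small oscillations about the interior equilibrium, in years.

Here r = 0.763 and m = 0.292, so r·m = 0.223.
ω = √0.223 = 0.472 per year, hence T = 2π/ω ≈ 13.3 years.

T ≈ 13.3 years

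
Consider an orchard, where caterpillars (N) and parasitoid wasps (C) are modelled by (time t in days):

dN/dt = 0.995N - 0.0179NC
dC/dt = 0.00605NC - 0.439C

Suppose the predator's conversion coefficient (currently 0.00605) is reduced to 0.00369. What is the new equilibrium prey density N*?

N* ≈ 119

At the interior fixed point, setting dC/dt = 0 with C > 0 fixes N* = (predator death rate)/(NC coefficient) — independent of the other coefficients.
With the change, N* = 0.439/0.00369 = 119; it rises from 72.6.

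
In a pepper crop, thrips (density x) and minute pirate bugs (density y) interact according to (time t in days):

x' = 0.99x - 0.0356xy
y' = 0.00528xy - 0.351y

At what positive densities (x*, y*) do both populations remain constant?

x* ≈ 66.5, y* ≈ 27.8

Set dy/dt = 0 with y > 0: 0.00528x - 0.351 = 0, so x* = 0.351/0.00528 = 66.5.
Set dx/dt = 0 with x > 0: 0.99 - 0.0356y = 0, so y* = 0.99/0.0356 = 27.8.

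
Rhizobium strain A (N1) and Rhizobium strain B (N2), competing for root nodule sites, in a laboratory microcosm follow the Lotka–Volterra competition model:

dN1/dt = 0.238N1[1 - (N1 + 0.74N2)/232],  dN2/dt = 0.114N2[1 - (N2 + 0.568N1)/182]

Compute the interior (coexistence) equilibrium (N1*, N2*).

N1* ≈ 168, N2* ≈ 86.6

Setting both brackets to zero gives the nullclines N1 + 0.74N2 = 232 and 0.568N1 + N2 = 182.
Substituting N2 = 182 - 0.568N1 into the first: N1(1 - 0.74·0.568) = 232 - 0.74·182.
So N1* = 97.3/0.58 = 168, and then N2* = 182 - 0.568·168 = 86.6.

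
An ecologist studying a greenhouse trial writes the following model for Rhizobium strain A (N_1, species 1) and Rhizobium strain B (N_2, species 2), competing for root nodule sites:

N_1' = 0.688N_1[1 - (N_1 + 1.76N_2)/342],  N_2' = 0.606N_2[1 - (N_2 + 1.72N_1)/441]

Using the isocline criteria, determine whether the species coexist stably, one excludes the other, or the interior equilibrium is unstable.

Compare the nullcline intercepts: K1/α12 = 342/1.76 = 194 < K2 = 441; K2/α21 = 441/1.72 = 256 < K1 = 342.
Since both are reversed, neither can invade when rare; the interior point is a saddle.

unstable coexistence (outcome depends on initial conditions)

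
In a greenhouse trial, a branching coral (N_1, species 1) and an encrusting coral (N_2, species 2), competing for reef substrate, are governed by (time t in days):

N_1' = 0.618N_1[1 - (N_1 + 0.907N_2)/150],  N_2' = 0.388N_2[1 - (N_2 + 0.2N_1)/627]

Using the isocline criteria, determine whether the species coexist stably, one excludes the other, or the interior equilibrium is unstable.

Compare the nullcline intercepts: K1/α12 = 150/0.907 = 165 < K2 = 627; K2/α21 = 627/0.2 = 3140 > K1 = 150.
Since the inequalities point opposite ways, species 2 can invade but species 1 cannot.

species 2 excludes species 1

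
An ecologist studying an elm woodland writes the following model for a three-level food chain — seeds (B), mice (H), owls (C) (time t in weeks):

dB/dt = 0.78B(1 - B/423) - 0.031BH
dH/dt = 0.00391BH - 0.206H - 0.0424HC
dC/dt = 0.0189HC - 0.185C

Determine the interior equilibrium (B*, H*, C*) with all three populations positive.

From dC/dt = 0: 0.0189H* = 0.185, so H* = 9.79.
From dB/dt = 0: 0.78(1 - B*/423) = 0.031·9.79, giving B* = 423·(1 - 0.389) = 258.
From dH/dt = 0: 0.00391·258 - 0.206 = 0.0424C*, so C* = 0.805/0.0424 = 19.

B* ≈ 258, H* ≈ 9.79, C* ≈ 19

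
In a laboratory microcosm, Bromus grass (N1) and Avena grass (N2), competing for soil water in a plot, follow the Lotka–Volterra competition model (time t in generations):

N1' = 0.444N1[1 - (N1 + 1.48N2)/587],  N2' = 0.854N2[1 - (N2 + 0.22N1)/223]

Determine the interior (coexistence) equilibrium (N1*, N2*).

Setting both brackets to zero gives the nullclines N1 + 1.48N2 = 587 and 0.22N1 + N2 = 223.
Substituting N2 = 223 - 0.22N1 into the first: N1(1 - 1.48·0.22) = 587 - 1.48·223.
So N1* = 257/0.674 = 381, and then N2* = 223 - 0.22·381 = 139.

N1* ≈ 381, N2* ≈ 139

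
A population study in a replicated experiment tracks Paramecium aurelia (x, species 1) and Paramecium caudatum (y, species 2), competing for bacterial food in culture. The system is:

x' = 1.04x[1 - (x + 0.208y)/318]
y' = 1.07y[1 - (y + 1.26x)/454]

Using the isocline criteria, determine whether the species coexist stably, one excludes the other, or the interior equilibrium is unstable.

Compare the nullcline intercepts: K1/α12 = 318/0.208 = 1530 > K2 = 454; K2/α21 = 454/1.26 = 360 > K1 = 318.
Since both inequalities hold, each species can invade when rare, so the interior equilibrium is stable.

stable coexistence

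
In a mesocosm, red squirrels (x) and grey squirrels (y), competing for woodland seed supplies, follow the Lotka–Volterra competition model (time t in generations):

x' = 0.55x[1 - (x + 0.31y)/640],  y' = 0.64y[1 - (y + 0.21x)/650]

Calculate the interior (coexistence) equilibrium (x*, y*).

x* ≈ 469, y* ≈ 552

Setting both brackets to zero gives the nullclines x + 0.31y = 640 and 0.21x + y = 650.
Substituting y = 650 - 0.21x into the first: x(1 - 0.31·0.21) = 640 - 0.31·650.
So x* = 438/0.935 = 469, and then y* = 650 - 0.21·469 = 552.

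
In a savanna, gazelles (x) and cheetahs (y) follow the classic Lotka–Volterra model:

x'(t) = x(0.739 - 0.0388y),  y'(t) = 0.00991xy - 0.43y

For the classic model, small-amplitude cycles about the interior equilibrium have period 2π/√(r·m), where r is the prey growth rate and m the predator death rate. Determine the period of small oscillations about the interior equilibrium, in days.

T ≈ 11.1 days

Here r = 0.739 and m = 0.43, so r·m = 0.318.
ω = √0.318 = 0.564 per day, hence T = 2π/ω ≈ 11.1 days.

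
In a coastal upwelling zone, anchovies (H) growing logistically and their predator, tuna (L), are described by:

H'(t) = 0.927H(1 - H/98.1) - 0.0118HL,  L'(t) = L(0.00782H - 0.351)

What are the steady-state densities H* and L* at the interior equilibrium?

H* ≈ 44.9, L* ≈ 42.6

From dL/dt = 0 with L > 0: 0.00782H* = 0.351, so H* = 44.9.
Substitute into dH/dt = 0: 0.927(1 - 44.9/98.1) = 0.0118L*.
The bracket is 0.542, giving L* = 0.503/0.0118 = 42.6.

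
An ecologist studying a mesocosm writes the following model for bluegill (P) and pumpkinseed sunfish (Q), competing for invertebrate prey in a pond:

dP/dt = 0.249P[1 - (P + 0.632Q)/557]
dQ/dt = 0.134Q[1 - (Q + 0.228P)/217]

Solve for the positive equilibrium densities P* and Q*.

Setting both brackets to zero gives the nullclines P + 0.632Q = 557 and 0.228P + Q = 217.
Substituting Q = 217 - 0.228P into the first: P(1 - 0.632·0.228) = 557 - 0.632·217.
So P* = 420/0.856 = 491, and then Q* = 217 - 0.228·491 = 105.

P* ≈ 491, Q* ≈ 105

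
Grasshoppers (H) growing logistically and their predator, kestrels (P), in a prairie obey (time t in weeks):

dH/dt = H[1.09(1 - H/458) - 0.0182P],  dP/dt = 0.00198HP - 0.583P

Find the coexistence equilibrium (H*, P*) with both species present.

From dP/dt = 0 with P > 0: 0.00198H* = 0.583, so H* = 294.
Substitute into dH/dt = 0: 1.09(1 - 294/458) = 0.0182P*.
The bracket is 0.357, giving P* = 0.389/0.0182 = 21.4.

H* ≈ 294, P* ≈ 21.4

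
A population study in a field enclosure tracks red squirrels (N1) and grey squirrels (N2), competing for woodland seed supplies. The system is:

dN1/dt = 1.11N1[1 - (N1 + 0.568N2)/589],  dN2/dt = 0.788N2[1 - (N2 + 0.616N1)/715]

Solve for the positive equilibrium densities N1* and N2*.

N1* ≈ 281, N2* ≈ 542

Setting both brackets to zero gives the nullclines N1 + 0.568N2 = 589 and 0.616N1 + N2 = 715.
Substituting N2 = 715 - 0.616N1 into the first: N1(1 - 0.568·0.616) = 589 - 0.568·715.
So N1* = 183/0.65 = 281, and then N2* = 715 - 0.616·281 = 542.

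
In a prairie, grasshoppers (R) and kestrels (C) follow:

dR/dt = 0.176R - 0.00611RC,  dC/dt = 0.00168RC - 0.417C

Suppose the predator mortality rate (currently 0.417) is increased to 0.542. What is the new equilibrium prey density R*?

R* ≈ 323

At the interior fixed point, setting dC/dt = 0 with C > 0 fixes R* = (predator death rate)/(RC coefficient) — independent of the other coefficients.
With the change, R* = 0.542/0.00168 = 323; it rises from 248.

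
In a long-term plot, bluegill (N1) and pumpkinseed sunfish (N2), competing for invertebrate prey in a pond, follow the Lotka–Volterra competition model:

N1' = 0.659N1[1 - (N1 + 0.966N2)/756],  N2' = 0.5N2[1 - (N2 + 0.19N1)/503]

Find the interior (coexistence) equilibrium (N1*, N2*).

Setting both brackets to zero gives the nullclines N1 + 0.966N2 = 756 and 0.19N1 + N2 = 503.
Substituting N2 = 503 - 0.19N1 into the first: N1(1 - 0.966·0.19) = 756 - 0.966·503.
So N1* = 270/0.816 = 331, and then N2* = 503 - 0.19·331 = 440.

N1* ≈ 331, N2* ≈ 440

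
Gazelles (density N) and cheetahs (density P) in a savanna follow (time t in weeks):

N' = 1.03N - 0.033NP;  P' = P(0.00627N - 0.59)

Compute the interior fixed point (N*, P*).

N* ≈ 94.1, P* ≈ 31.2

Set dP/dt = 0 with P > 0: 0.00627N - 0.59 = 0, so N* = 0.59/0.00627 = 94.1.
Set dN/dt = 0 with N > 0: 1.03 - 0.033P = 0, so P* = 1.03/0.033 = 31.2.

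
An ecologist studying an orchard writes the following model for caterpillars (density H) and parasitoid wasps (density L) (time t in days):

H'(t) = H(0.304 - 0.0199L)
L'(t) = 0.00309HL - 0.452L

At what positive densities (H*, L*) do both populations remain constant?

Set dL/dt = 0 with L > 0: 0.00309H - 0.452 = 0, so H* = 0.452/0.00309 = 146.
Set dH/dt = 0 with H > 0: 0.304 - 0.0199L = 0, so L* = 0.304/0.0199 = 15.3.

H* ≈ 146, L* ≈ 15.3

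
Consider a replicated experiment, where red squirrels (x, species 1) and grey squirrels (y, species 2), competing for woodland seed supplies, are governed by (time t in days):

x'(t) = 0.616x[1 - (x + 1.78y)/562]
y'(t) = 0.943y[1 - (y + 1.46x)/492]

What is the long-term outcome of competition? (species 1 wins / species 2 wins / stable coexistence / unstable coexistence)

Compare the nullcline intercepts: K1/α12 = 562/1.78 = 316 < K2 = 492; K2/α21 = 492/1.46 = 337 < K1 = 562.
Since both are reversed, neither can invade when rare; the interior point is a saddle.

unstable coexistence (outcome depends on initial conditions)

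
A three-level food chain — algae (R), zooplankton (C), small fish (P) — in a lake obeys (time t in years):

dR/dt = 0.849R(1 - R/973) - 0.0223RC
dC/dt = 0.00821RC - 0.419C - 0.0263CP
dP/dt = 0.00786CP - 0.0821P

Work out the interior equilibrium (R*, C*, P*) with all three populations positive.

From dP/dt = 0: 0.00786C* = 0.0821, so C* = 10.4.
From dR/dt = 0: 0.849(1 - R*/973) = 0.0223·10.4, giving R* = 973·(1 - 0.274) = 706.
From dC/dt = 0: 0.00821·706 - 0.419 = 0.0263P*, so P* = 5.38/0.0263 = 204.

R* ≈ 706, C* ≈ 10.4, P* ≈ 204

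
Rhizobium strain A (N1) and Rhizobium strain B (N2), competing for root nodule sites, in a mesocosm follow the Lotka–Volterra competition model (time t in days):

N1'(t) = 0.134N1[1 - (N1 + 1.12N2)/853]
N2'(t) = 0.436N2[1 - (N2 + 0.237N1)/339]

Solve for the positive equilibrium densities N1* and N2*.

Setting both brackets to zero gives the nullclines N1 + 1.12N2 = 853 and 0.237N1 + N2 = 339.
Substituting N2 = 339 - 0.237N1 into the first: N1(1 - 1.12·0.237) = 853 - 1.12·339.
So N1* = 473/0.735 = 644, and then N2* = 339 - 0.237·644 = 186.

N1* ≈ 644, N2* ≈ 186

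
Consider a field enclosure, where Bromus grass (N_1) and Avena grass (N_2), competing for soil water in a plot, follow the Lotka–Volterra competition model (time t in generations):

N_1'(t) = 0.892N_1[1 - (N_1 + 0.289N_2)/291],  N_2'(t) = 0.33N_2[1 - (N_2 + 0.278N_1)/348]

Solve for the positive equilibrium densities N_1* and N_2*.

N_1* ≈ 207, N_2* ≈ 290

Setting both brackets to zero gives the nullclines N_1 + 0.289N_2 = 291 and 0.278N_1 + N_2 = 348.
Substituting N_2 = 348 - 0.278N_1 into the first: N_1(1 - 0.289·0.278) = 291 - 0.289·348.
So N_1* = 190/0.92 = 207, and then N_2* = 348 - 0.278·207 = 290.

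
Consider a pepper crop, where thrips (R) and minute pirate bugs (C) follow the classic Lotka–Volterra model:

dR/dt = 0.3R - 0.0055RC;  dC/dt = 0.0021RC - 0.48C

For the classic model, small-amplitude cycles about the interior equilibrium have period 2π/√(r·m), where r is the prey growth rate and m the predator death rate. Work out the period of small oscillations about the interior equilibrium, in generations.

Here r = 0.3 and m = 0.48, so r·m = 0.144.
ω = √0.144 = 0.379 per generation, hence T = 2π/ω ≈ 16.6 generations.

T ≈ 16.6 generations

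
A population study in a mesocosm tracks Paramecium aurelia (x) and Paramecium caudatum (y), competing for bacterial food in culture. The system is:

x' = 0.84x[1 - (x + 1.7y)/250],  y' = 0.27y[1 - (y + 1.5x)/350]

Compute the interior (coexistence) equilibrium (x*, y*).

x* ≈ 223, y* ≈ 16.1

Setting both brackets to zero gives the nullclines x + 1.7y = 250 and 1.5x + y = 350.
Substituting y = 350 - 1.5x into the first: x(1 - 1.7·1.5) = 250 - 1.7·350.
So x* = -345/-1.55 = 223, and then y* = 350 - 1.5·223 = 16.1.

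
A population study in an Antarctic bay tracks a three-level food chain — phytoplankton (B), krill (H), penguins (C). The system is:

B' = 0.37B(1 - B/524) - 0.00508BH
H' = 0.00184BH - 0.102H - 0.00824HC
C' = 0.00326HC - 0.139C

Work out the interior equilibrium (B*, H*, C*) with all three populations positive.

B* ≈ 217, H* ≈ 42.6, C* ≈ 36.1

From dC/dt = 0: 0.00326H* = 0.139, so H* = 42.6.
From dB/dt = 0: 0.37(1 - B*/524) = 0.00508·42.6, giving B* = 524·(1 - 0.585) = 217.
From dH/dt = 0: 0.00184·217 - 0.102 = 0.00824C*, so C* = 0.298/0.00824 = 36.1.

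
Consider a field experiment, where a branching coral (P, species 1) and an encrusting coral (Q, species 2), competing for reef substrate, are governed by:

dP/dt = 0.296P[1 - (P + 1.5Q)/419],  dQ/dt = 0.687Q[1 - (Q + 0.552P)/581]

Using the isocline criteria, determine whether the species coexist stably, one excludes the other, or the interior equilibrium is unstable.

Compare the nullcline intercepts: K1/α12 = 419/1.5 = 279 < K2 = 581; K2/α21 = 581/0.552 = 1050 > K1 = 419.
Since the inequalities point opposite ways, species 2 can invade but species 1 cannot.

species 2 excludes species 1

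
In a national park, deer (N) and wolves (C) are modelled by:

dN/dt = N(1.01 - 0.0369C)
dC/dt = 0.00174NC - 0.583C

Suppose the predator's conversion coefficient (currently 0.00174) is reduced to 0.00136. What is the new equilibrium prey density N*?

N* ≈ 429

At the interior fixed point, setting dC/dt = 0 with C > 0 fixes N* = (predator death rate)/(NC coefficient) — independent of the other coefficients.
With the change, N* = 0.583/0.00136 = 429; it rises from 335.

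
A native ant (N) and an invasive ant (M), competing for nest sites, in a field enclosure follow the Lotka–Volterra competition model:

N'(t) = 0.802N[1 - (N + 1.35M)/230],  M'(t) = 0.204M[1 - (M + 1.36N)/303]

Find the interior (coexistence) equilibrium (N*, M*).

N* ≈ 214, M* ≈ 11.7

Setting both brackets to zero gives the nullclines N + 1.35M = 230 and 1.36N + M = 303.
Substituting M = 303 - 1.36N into the first: N(1 - 1.35·1.36) = 230 - 1.35·303.
So N* = -179/-0.836 = 214, and then M* = 303 - 1.36·214 = 11.7.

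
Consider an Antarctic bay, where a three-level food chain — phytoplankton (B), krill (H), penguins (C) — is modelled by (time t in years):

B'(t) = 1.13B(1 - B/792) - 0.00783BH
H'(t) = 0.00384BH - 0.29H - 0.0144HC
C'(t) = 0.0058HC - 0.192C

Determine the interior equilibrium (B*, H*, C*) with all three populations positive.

From dC/dt = 0: 0.0058H* = 0.192, so H* = 33.1.
From dB/dt = 0: 1.13(1 - B*/792) = 0.00783·33.1, giving B* = 792·(1 - 0.229) = 610.
From dH/dt = 0: 0.00384·610 - 0.29 = 0.0144C*, so C* = 2.05/0.0144 = 143.

B* ≈ 610, H* ≈ 33.1, C* ≈ 143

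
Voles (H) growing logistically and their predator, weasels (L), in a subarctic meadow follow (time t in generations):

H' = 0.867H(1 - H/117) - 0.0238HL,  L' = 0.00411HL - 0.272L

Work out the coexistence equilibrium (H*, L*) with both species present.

From dL/dt = 0 with L > 0: 0.00411H* = 0.272, so H* = 66.2.
Substitute into dH/dt = 0: 0.867(1 - 66.2/117) = 0.0238L*.
The bracket is 0.434, giving L* = 0.377/0.0238 = 15.8.

H* ≈ 66.2, L* ≈ 15.8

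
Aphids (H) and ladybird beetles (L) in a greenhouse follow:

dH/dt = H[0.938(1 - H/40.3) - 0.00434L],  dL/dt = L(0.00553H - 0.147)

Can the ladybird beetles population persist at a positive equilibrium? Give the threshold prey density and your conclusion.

The predator equation gives dL/dt > 0 only when H > 0.147/0.00553 = 26.6.
Without the predator, H → K = 40.3. Since 40.3 > 26.6, the predator can invade and persist.

Threshold H = 26.6; K > 26.6, so yes, the predator persists.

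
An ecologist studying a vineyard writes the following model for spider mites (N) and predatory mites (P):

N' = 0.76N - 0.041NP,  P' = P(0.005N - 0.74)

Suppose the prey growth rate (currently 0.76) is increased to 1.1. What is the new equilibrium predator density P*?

At the interior fixed point, setting dN/dt = 0 with N > 0 fixes P* = (prey growth rate)/(NP coefficient) — independent of the other coefficients.
With the change, P* = 1.1/0.041 = 26.8; it rises from 18.5.

P* ≈ 26.8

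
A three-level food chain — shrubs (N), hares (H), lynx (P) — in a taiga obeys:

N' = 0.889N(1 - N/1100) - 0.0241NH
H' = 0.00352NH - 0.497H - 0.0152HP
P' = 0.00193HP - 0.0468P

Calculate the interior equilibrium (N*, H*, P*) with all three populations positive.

From dP/dt = 0: 0.00193H* = 0.0468, so H* = 24.2.
From dN/dt = 0: 0.889(1 - N*/1100) = 0.0241·24.2, giving N* = 1100·(1 - 0.657) = 377.
From dH/dt = 0: 0.00352·377 - 0.497 = 0.0152P*, so P* = 0.83/0.0152 = 54.6.

N* ≈ 377, H* ≈ 24.2, P* ≈ 54.6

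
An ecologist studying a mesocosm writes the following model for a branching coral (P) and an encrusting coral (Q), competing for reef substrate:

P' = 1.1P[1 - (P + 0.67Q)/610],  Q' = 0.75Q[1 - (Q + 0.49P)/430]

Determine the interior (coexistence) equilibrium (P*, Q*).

P* ≈ 479, Q* ≈ 195

Setting both brackets to zero gives the nullclines P + 0.67Q = 610 and 0.49P + Q = 430.
Substituting Q = 430 - 0.49P into the first: P(1 - 0.67·0.49) = 610 - 0.67·430.
So P* = 322/0.672 = 479, and then Q* = 430 - 0.49·479 = 195.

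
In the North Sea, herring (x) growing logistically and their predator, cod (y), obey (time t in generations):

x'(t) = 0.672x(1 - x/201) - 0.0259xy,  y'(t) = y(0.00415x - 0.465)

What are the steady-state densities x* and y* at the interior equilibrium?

x* ≈ 112, y* ≈ 11.5

From dy/dt = 0 with y > 0: 0.00415x* = 0.465, so x* = 112.
Substitute into dx/dt = 0: 0.672(1 - 112/201) = 0.0259y*.
The bracket is 0.443, giving y* = 0.297/0.0259 = 11.5.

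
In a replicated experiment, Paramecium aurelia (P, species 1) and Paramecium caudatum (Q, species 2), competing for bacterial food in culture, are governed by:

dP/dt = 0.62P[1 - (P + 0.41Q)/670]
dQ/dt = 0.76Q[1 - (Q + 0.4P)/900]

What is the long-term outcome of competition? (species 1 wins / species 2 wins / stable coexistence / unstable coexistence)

stable coexistence

Compare the nullcline intercepts: K1/α12 = 670/0.41 = 1630 > K2 = 900; K2/α21 = 900/0.4 = 2250 > K1 = 670.
Since both inequalities hold, each species can invade when rare, so the interior equilibrium is stable.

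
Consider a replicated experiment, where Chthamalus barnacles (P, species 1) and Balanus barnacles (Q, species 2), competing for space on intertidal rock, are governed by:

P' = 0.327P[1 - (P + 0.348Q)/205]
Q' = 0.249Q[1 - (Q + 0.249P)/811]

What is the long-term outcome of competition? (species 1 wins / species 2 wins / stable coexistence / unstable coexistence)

species 2 excludes species 1

Compare the nullcline intercepts: K1/α12 = 205/0.348 = 589 < K2 = 811; K2/α21 = 811/0.249 = 3260 > K1 = 205.
Since the inequalities point opposite ways, species 2 can invade but species 1 cannot.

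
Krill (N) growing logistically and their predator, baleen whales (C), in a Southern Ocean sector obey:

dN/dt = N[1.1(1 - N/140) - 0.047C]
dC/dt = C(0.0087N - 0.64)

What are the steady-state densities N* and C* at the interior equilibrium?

N* ≈ 73.6, C* ≈ 11.1

From dC/dt = 0 with C > 0: 0.0087N* = 0.64, so N* = 73.6.
Substitute into dN/dt = 0: 1.1(1 - 73.6/140) = 0.047C*.
The bracket is 0.475, giving C* = 0.522/0.047 = 11.1.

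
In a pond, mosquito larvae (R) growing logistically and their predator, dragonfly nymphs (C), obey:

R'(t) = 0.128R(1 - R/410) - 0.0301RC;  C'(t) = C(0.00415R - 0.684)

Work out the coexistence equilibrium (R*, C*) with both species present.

From dC/dt = 0 with C > 0: 0.00415R* = 0.684, so R* = 165.
Substitute into dR/dt = 0: 0.128(1 - 165/410) = 0.0301C*.
The bracket is 0.598, giving C* = 0.0765/0.0301 = 2.54.

R* ≈ 165, C* ≈ 2.54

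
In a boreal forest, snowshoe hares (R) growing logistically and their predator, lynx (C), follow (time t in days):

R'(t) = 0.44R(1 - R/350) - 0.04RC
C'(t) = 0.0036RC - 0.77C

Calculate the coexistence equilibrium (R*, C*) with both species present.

From dC/dt = 0 with C > 0: 0.0036R* = 0.77, so R* = 214.
Substitute into dR/dt = 0: 0.44(1 - 214/350) = 0.04C*.
The bracket is 0.389, giving C* = 0.171/0.04 = 4.28.

R* ≈ 214, C* ≈ 4.28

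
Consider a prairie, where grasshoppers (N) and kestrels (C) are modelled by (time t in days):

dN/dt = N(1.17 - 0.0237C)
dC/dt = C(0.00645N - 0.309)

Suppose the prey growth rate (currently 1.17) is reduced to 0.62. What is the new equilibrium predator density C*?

C* ≈ 26.2

At the interior fixed point, setting dN/dt = 0 with N > 0 fixes C* = (prey growth rate)/(NC coefficient) — independent of the other coefficients.
With the change, C* = 0.62/0.0237 = 26.2; it falls from 49.4.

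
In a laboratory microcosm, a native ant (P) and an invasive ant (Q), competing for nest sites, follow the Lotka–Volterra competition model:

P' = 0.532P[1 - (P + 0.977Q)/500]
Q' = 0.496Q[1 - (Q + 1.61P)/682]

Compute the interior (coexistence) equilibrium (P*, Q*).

P* ≈ 290, Q* ≈ 215

Setting both brackets to zero gives the nullclines P + 0.977Q = 500 and 1.61P + Q = 682.
Substituting Q = 682 - 1.61P into the first: P(1 - 0.977·1.61) = 500 - 0.977·682.
So P* = -166/-0.573 = 290, and then Q* = 682 - 1.61·290 = 215.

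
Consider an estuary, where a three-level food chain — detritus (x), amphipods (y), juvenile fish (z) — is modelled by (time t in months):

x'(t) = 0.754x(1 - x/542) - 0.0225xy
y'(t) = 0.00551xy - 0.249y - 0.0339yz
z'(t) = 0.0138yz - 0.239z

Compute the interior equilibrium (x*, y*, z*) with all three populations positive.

From dz/dt = 0: 0.0138y* = 0.239, so y* = 17.3.
From dx/dt = 0: 0.754(1 - x*/542) = 0.0225·17.3, giving x* = 542·(1 - 0.517) = 262.
From dy/dt = 0: 0.00551·262 - 0.249 = 0.0339z*, so z* = 1.19/0.0339 = 35.2.

x* ≈ 262, y* ≈ 17.3, z* ≈ 35.2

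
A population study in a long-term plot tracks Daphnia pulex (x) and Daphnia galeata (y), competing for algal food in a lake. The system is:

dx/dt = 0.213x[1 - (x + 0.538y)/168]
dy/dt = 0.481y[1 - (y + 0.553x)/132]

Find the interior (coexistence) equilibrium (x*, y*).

Setting both brackets to zero gives the nullclines x + 0.538y = 168 and 0.553x + y = 132.
Substituting y = 132 - 0.553x into the first: x(1 - 0.538·0.553) = 168 - 0.538·132.
So x* = 97/0.702 = 138, and then y* = 132 - 0.553·138 = 55.7.

x* ≈ 138, y* ≈ 55.7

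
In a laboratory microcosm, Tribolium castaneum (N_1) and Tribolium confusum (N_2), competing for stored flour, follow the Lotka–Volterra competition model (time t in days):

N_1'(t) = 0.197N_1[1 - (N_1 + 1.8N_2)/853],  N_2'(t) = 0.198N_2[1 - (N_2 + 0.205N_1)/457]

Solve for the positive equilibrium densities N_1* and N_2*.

Setting both brackets to zero gives the nullclines N_1 + 1.8N_2 = 853 and 0.205N_1 + N_2 = 457.
Substituting N_2 = 457 - 0.205N_1 into the first: N_1(1 - 1.8·0.205) = 853 - 1.8·457.
So N_1* = 30.4/0.631 = 48.2, and then N_2* = 457 - 0.205·48.2 = 447.

N_1* ≈ 48.2, N_2* ≈ 447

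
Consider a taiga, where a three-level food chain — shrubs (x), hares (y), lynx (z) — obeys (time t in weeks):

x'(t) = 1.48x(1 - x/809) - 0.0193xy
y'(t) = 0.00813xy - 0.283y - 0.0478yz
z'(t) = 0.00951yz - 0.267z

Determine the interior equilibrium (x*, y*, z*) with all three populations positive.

x* ≈ 513, y* ≈ 28.1, z* ≈ 81.3

From dz/dt = 0: 0.00951y* = 0.267, so y* = 28.1.
From dx/dt = 0: 1.48(1 - x*/809) = 0.0193·28.1, giving x* = 809·(1 - 0.366) = 513.
From dy/dt = 0: 0.00813·513 - 0.283 = 0.0478z*, so z* = 3.89/0.0478 = 81.3.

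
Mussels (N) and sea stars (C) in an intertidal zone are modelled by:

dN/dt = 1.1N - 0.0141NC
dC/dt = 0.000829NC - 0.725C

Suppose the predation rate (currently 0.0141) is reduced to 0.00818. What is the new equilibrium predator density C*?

C* ≈ 134

At the interior fixed point, setting dN/dt = 0 with N > 0 fixes C* = (prey growth rate)/(NC coefficient) — independent of the other coefficients.
With the change, C* = 1.1/0.00818 = 134; it rises from 78.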